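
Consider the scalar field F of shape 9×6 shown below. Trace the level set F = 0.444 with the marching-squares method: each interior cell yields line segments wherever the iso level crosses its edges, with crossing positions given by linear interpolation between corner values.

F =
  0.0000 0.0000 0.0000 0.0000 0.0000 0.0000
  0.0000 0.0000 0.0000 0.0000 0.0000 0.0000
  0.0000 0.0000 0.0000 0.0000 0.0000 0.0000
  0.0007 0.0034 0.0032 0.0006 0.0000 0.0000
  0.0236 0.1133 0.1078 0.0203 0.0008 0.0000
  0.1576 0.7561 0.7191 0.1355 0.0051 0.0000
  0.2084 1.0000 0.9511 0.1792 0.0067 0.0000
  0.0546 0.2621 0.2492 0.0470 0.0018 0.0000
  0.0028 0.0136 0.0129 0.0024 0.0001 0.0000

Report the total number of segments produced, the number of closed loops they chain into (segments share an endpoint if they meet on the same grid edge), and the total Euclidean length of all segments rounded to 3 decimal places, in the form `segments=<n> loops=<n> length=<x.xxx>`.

segments=8 loops=1 length=7.405

cell (4,0): code 0100 → (4.514,1.000)–(5.000,0.479)
cell (4,1): code 1100 → (4.550,2.000)–(4.514,1.000)
cell (4,2): code 1000 → (5.000,2.471)–(4.550,2.000)
cell (5,0): code 0110 → (5.000,0.479)–(6.000,0.298)
cell (5,2): code 1001 → (6.000,2.657)–(5.000,2.471)
cell (6,0): code 0010 → (6.000,0.298)–(6.753,1.000)
cell (6,1): code 0011 → (6.753,1.000)–(6.722,2.000)
cell (6,2): code 0001 → (6.722,2.000)–(6.000,2.657)
total: 8 segments, chained into 1 closed loop(s), length Σ = 7.405217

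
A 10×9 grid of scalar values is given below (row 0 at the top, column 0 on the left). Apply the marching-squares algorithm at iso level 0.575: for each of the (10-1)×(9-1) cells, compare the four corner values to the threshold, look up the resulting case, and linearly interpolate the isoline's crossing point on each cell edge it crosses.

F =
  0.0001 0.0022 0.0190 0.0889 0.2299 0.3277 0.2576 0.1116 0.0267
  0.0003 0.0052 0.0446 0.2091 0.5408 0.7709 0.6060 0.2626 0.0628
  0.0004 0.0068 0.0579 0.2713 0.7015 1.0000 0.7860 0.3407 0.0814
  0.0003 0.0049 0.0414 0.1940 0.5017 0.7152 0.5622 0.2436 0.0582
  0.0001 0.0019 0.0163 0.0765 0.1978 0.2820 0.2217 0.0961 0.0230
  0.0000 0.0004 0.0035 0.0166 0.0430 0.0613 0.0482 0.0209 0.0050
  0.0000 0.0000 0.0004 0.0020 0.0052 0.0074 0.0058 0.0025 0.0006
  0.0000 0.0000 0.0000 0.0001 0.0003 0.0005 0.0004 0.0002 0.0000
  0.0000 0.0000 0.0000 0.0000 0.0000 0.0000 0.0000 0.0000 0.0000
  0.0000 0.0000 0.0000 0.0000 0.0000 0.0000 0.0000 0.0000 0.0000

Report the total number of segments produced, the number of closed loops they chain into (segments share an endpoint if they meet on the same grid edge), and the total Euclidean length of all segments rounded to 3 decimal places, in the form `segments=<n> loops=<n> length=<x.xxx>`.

segments=12 loops=1 length=8.378

cell (0,4): code 0100 → (0.558,5.000)–(1.000,4.149)
cell (0,5): code 1100 → (0.911,6.000)–(0.558,5.000)
cell (0,6): code 1000 → (1.000,6.090)–(0.911,6.000)
cell (1,3): code 0100 → (1.213,4.000)–(2.000,3.706)
cell (1,4): code 1110 → (1.000,4.149)–(1.213,4.000)
cell (1,6): code 1001 → (2.000,6.474)–(1.000,6.090)
cell (2,3): code 0010 → (2.000,3.706)–(2.633,4.000)
cell (2,4): code 0111 → (2.633,4.000)–(3.000,4.343)
cell (2,5): code 1011 → (3.000,5.916)–(2.943,6.000)
cell (2,6): code 0001 → (2.943,6.000)–(2.000,6.474)
cell (3,4): code 0010 → (3.000,4.343)–(3.324,5.000)
cell (3,5): code 0001 → (3.324,5.000)–(3.000,5.916)
total: 12 segments, chained into 1 closed loop(s), length Σ = 8.378415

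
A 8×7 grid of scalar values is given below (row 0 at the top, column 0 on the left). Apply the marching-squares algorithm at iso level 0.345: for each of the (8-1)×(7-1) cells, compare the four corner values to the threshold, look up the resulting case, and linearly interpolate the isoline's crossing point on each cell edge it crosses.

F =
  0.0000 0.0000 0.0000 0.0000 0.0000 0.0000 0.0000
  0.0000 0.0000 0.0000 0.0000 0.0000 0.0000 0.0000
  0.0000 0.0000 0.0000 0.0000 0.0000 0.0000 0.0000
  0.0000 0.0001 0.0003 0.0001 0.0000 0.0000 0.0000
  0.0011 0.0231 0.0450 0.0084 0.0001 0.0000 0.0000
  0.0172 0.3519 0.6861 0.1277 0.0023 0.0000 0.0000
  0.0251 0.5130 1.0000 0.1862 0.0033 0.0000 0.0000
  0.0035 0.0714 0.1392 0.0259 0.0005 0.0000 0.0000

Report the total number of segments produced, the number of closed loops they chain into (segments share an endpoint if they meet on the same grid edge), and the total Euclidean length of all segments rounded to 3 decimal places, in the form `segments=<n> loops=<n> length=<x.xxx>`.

segments=8 loops=1 length=6.723

cell (4,0): code 0100 → (4.979,1.000)–(5.000,0.979)
cell (4,1): code 1100 → (4.468,2.000)–(4.979,1.000)
cell (4,2): code 1000 → (5.000,2.611)–(4.468,2.000)
cell (5,0): code 0110 → (5.000,0.979)–(6.000,0.656)
cell (5,2): code 1001 → (6.000,2.805)–(5.000,2.611)
cell (6,0): code 0010 → (6.000,0.656)–(6.380,1.000)
cell (6,1): code 0011 → (6.380,1.000)–(6.761,2.000)
cell (6,2): code 0001 → (6.761,2.000)–(6.000,2.805)
total: 8 segments, chained into 1 closed loop(s), length Σ = 6.722935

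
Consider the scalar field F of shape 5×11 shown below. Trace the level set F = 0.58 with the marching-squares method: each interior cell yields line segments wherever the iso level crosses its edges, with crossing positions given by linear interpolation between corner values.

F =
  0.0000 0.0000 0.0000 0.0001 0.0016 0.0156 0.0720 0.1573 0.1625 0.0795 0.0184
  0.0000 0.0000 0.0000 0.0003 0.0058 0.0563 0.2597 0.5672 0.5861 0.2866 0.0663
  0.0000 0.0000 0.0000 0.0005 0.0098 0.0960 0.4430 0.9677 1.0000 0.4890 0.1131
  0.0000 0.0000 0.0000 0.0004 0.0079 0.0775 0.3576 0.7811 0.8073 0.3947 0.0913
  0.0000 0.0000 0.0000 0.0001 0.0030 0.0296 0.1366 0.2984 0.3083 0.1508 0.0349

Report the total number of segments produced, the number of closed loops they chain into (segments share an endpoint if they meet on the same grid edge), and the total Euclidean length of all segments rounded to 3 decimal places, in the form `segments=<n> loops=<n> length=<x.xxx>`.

cell (0,7): code 0100 → (0.986,8.000)–(1.000,7.677)
cell (0,8): code 1000 → (1.000,8.020)–(0.986,8.000)
cell (1,6): code 0100 → (1.032,7.000)–(2.000,6.261)
cell (1,7): code 1110 → (1.000,7.677)–(1.032,7.000)
cell (1,8): code 1001 → (2.000,8.822)–(1.000,8.020)
cell (2,6): code 0110 → (2.000,6.261)–(3.000,6.525)
cell (2,8): code 1001 → (3.000,8.551)–(2.000,8.822)
cell (3,6): code 0010 → (3.000,6.525)–(3.417,7.000)
cell (3,7): code 0011 → (3.417,7.000)–(3.456,8.000)
cell (3,8): code 0001 → (3.456,8.000)–(3.000,8.551)
total: 10 segments, chained into 1 closed loop(s), length Σ = 7.943065

segments=10 loops=1 length=7.943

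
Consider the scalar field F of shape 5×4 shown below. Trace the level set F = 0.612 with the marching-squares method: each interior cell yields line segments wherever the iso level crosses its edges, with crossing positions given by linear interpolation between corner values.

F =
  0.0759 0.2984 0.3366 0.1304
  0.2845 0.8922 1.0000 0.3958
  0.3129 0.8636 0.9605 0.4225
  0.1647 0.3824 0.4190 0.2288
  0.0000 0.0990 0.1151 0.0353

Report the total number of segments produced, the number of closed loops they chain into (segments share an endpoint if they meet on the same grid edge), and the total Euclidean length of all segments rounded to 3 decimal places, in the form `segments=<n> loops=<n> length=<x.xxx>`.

cell (0,0): code 0100 → (0.528,1.000)–(1.000,0.539)
cell (0,1): code 1100 → (0.415,2.000)–(0.528,1.000)
cell (0,2): code 1000 → (1.000,2.642)–(0.415,2.000)
cell (1,0): code 0110 → (1.000,0.539)–(2.000,0.543)
cell (1,2): code 1001 → (2.000,2.648)–(1.000,2.642)
cell (2,0): code 0010 → (2.000,0.543)–(2.523,1.000)
cell (2,1): code 0011 → (2.523,1.000)–(2.644,2.000)
cell (2,2): code 0001 → (2.644,2.000)–(2.000,2.648)
total: 8 segments, chained into 1 closed loop(s), length Σ = 7.149460

segments=8 loops=1 length=7.149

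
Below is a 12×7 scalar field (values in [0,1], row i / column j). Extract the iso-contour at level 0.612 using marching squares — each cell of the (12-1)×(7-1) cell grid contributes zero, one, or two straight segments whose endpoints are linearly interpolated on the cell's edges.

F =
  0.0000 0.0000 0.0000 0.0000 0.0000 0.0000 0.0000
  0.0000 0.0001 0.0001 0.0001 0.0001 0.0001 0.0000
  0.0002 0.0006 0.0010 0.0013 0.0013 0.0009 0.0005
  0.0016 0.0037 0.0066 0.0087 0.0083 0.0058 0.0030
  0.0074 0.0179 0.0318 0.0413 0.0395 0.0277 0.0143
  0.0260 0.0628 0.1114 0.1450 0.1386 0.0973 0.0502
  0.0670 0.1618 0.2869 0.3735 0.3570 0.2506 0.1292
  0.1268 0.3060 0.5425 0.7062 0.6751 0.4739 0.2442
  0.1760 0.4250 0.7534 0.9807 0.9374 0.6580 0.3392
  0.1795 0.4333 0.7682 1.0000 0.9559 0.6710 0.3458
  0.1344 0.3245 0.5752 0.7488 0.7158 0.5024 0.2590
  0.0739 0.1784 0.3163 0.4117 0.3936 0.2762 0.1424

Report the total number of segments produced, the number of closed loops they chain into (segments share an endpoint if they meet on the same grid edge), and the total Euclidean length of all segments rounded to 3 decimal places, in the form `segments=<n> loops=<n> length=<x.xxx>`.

segments=16 loops=1 length=11.572

cell (6,2): code 0100 → (6.717,3.000)–(7.000,2.425)
cell (6,3): code 1100 → (6.802,4.000)–(6.717,3.000)
cell (6,4): code 1000 → (7.000,4.314)–(6.802,4.000)
cell (7,1): code 0100 → (7.330,2.000)–(8.000,1.569)
cell (7,2): code 1110 → (7.000,2.425)–(7.330,2.000)
cell (7,4): code 1101 → (7.750,5.000)–(7.000,4.314)
cell (7,5): code 1000 → (8.000,5.144)–(7.750,5.000)
cell (8,1): code 0110 → (8.000,1.569)–(9.000,1.534)
cell (8,5): code 1001 → (9.000,5.181)–(8.000,5.144)
cell (9,1): code 0010 → (9.000,1.534)–(9.809,2.000)
cell (9,2): code 0111 → (9.809,2.000)–(10.000,2.212)
cell (9,4): code 1011 → (10.000,4.486)–(9.350,5.000)
cell (9,5): code 0001 → (9.350,5.000)–(9.000,5.181)
cell (10,2): code 0010 → (10.000,2.212)–(10.406,3.000)
cell (10,3): code 0011 → (10.406,3.000)–(10.322,4.000)
cell (10,4): code 0001 → (10.322,4.000)–(10.000,4.486)
total: 16 segments, chained into 1 closed loop(s), length Σ = 11.572041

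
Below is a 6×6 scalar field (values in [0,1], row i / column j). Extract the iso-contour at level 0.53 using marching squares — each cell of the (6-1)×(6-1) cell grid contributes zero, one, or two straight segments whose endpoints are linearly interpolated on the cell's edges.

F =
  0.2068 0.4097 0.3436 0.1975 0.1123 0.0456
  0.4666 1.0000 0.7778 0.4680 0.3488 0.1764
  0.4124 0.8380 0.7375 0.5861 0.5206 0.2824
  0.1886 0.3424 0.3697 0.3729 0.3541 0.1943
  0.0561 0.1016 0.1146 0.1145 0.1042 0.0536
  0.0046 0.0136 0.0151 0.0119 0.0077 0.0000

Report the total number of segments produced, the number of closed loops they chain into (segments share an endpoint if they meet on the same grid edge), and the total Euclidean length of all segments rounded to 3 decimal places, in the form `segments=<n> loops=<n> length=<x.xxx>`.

cell (0,0): code 0100 → (0.204,1.000)–(1.000,0.119)
cell (0,1): code 1100 → (0.429,2.000)–(0.204,1.000)
cell (0,2): code 1000 → (1.000,2.800)–(0.429,2.000)
cell (1,0): code 0110 → (1.000,0.119)–(2.000,0.276)
cell (1,2): code 1101 → (1.525,3.000)–(1.000,2.800)
cell (1,3): code 1000 → (2.000,3.856)–(1.525,3.000)
cell (2,0): code 0010 → (2.000,0.276)–(2.621,1.000)
cell (2,1): code 0011 → (2.621,1.000)–(2.564,2.000)
cell (2,2): code 0011 → (2.564,2.000)–(2.263,3.000)
cell (2,3): code 0001 → (2.263,3.000)–(2.000,3.856)
total: 10 segments, chained into 1 closed loop(s), length Σ = 9.644712

segments=10 loops=1 length=9.645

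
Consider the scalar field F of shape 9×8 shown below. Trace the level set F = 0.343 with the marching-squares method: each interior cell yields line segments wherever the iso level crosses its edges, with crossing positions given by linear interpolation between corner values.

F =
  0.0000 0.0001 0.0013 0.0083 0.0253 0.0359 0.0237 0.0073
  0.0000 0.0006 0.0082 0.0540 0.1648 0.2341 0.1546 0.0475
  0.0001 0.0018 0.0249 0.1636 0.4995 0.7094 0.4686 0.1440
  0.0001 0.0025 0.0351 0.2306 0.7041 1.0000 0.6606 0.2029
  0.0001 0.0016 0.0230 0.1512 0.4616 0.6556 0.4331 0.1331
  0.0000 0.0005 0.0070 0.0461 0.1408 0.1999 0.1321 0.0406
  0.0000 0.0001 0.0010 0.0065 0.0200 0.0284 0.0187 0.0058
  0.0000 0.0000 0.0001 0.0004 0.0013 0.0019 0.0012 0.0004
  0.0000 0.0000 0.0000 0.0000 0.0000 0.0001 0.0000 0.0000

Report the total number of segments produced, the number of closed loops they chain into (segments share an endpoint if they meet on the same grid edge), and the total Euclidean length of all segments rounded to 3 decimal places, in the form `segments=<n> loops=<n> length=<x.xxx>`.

segments=12 loops=1 length=10.639

cell (1,3): code 0100 → (1.532,4.000)–(2.000,3.534)
cell (1,4): code 1100 → (1.229,5.000)–(1.532,4.000)
cell (1,5): code 1100 → (1.600,6.000)–(1.229,5.000)
cell (1,6): code 1000 → (2.000,6.387)–(1.600,6.000)
cell (2,3): code 0110 → (2.000,3.534)–(3.000,3.237)
cell (2,6): code 1001 → (3.000,6.694)–(2.000,6.387)
cell (3,3): code 0110 → (3.000,3.237)–(4.000,3.618)
cell (3,6): code 1001 → (4.000,6.300)–(3.000,6.694)
cell (4,3): code 0010 → (4.000,3.618)–(4.370,4.000)
cell (4,4): code 0011 → (4.370,4.000)–(4.686,5.000)
cell (4,5): code 0011 → (4.686,5.000)–(4.299,6.000)
cell (4,6): code 0001 → (4.299,6.000)–(4.000,6.300)
total: 12 segments, chained into 1 closed loop(s), length Σ = 10.638577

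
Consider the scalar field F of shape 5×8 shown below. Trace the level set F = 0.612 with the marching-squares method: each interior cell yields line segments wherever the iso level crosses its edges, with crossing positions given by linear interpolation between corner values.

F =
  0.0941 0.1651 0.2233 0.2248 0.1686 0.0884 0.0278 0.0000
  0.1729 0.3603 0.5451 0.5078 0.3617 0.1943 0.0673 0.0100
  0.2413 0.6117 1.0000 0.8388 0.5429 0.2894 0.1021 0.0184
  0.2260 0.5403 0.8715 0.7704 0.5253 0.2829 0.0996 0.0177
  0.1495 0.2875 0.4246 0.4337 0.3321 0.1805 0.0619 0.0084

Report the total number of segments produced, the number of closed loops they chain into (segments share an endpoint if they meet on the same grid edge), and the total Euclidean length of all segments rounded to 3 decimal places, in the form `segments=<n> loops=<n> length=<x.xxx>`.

cell (1,1): code 0100 → (1.147,2.000)–(2.000,1.001)
cell (1,2): code 1100 → (1.315,3.000)–(1.147,2.000)
cell (1,3): code 1000 → (2.000,3.766)–(1.315,3.000)
cell (2,1): code 0110 → (2.000,1.001)–(3.000,1.216)
cell (2,3): code 1001 → (3.000,3.646)–(2.000,3.766)
cell (3,1): code 0010 → (3.000,1.216)–(3.581,2.000)
cell (3,2): code 0011 → (3.581,2.000)–(3.470,3.000)
cell (3,3): code 0001 → (3.470,3.000)–(3.000,3.646)
total: 8 segments, chained into 1 closed loop(s), length Σ = 8.166668

segments=8 loops=1 length=8.167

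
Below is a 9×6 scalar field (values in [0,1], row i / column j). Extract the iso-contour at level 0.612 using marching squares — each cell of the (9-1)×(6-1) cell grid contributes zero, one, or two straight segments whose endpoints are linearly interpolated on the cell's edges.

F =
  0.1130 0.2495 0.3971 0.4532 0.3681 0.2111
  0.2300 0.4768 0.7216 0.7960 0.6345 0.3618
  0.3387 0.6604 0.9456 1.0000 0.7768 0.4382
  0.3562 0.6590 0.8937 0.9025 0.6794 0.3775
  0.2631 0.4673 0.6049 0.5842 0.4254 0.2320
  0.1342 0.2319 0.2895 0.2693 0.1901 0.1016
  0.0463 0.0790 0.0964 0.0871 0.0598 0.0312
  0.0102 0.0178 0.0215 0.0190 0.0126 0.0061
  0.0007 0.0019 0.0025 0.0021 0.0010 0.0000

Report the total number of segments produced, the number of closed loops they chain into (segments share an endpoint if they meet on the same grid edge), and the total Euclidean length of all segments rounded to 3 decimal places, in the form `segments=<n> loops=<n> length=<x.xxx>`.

segments=14 loops=1 length=11.201

cell (0,1): code 0100 → (0.662,2.000)–(1.000,1.552)
cell (0,2): code 1100 → (0.463,3.000)–(0.662,2.000)
cell (0,3): code 1100 → (0.916,4.000)–(0.463,3.000)
cell (0,4): code 1000 → (1.000,4.083)–(0.916,4.000)
cell (1,0): code 0100 → (1.736,1.000)–(2.000,0.850)
cell (1,1): code 1110 → (1.000,1.552)–(1.736,1.000)
cell (1,4): code 1001 → (2.000,4.487)–(1.000,4.083)
cell (2,0): code 0110 → (2.000,0.850)–(3.000,0.845)
cell (2,4): code 1001 → (3.000,4.223)–(2.000,4.487)
cell (3,0): code 0010 → (3.000,0.845)–(3.245,1.000)
cell (3,1): code 0011 → (3.245,1.000)–(3.975,2.000)
cell (3,2): code 0011 → (3.975,2.000)–(3.913,3.000)
cell (3,3): code 0011 → (3.913,3.000)–(3.265,4.000)
cell (3,4): code 0001 → (3.265,4.000)–(3.000,4.223)
total: 14 segments, chained into 1 closed loop(s), length Σ = 11.201164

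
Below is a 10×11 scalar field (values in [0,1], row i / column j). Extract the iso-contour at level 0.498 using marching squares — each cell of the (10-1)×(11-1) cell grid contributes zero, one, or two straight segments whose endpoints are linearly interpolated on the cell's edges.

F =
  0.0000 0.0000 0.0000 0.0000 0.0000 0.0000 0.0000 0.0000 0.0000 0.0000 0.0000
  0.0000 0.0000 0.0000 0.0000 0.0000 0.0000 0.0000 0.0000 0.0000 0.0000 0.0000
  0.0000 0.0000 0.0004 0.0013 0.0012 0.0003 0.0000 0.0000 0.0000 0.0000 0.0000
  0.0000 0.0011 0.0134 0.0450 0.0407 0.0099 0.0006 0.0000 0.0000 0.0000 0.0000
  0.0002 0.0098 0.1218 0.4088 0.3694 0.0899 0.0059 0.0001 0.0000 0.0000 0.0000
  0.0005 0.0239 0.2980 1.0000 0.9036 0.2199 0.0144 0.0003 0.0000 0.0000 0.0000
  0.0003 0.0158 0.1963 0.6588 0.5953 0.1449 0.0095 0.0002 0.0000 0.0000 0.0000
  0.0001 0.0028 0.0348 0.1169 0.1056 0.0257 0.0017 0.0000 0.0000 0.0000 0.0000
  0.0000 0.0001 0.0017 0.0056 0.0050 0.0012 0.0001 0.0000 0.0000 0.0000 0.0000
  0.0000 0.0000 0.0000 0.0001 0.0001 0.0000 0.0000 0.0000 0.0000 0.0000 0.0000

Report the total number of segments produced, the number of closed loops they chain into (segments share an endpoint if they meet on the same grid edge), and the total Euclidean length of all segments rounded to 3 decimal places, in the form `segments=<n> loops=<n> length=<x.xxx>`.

segments=8 loops=1 length=6.967

cell (4,2): code 0100 → (4.151,3.000)–(5.000,2.285)
cell (4,3): code 1100 → (4.241,4.000)–(4.151,3.000)
cell (4,4): code 1000 → (5.000,4.593)–(4.241,4.000)
cell (5,2): code 0110 → (5.000,2.285)–(6.000,2.652)
cell (5,4): code 1001 → (6.000,4.216)–(5.000,4.593)
cell (6,2): code 0010 → (6.000,2.652)–(6.297,3.000)
cell (6,3): code 0011 → (6.297,3.000)–(6.199,4.000)
cell (6,4): code 0001 → (6.199,4.000)–(6.000,4.216)
total: 8 segments, chained into 1 closed loop(s), length Σ = 6.967234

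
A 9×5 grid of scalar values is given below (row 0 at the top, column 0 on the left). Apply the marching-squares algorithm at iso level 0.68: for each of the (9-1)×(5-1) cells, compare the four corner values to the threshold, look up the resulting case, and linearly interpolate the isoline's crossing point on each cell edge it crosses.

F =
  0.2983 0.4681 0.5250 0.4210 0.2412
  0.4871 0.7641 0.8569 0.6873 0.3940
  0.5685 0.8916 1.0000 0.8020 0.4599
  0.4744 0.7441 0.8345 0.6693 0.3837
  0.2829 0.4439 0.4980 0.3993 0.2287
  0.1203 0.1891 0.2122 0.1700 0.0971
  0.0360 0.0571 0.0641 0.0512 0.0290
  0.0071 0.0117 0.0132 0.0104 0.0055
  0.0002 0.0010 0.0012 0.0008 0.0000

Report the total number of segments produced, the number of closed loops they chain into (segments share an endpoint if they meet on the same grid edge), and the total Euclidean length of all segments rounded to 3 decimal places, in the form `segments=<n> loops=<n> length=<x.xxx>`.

cell (0,0): code 0100 → (0.716,1.000)–(1.000,0.696)
cell (0,1): code 1100 → (0.467,2.000)–(0.716,1.000)
cell (0,2): code 1100 → (0.973,3.000)–(0.467,2.000)
cell (0,3): code 1000 → (1.000,3.025)–(0.973,3.000)
cell (1,0): code 0110 → (1.000,0.696)–(2.000,0.345)
cell (1,3): code 1001 → (2.000,3.357)–(1.000,3.025)
cell (2,0): code 0110 → (2.000,0.345)–(3.000,0.762)
cell (2,2): code 1011 → (3.000,2.935)–(2.919,3.000)
cell (2,3): code 0001 → (2.919,3.000)–(2.000,3.357)
cell (3,0): code 0010 → (3.000,0.762)–(3.214,1.000)
cell (3,1): code 0011 → (3.214,1.000)–(3.459,2.000)
cell (3,2): code 0001 → (3.459,2.000)–(3.000,2.935)
total: 12 segments, chained into 1 closed loop(s), length Σ = 9.281549

segments=12 loops=1 length=9.282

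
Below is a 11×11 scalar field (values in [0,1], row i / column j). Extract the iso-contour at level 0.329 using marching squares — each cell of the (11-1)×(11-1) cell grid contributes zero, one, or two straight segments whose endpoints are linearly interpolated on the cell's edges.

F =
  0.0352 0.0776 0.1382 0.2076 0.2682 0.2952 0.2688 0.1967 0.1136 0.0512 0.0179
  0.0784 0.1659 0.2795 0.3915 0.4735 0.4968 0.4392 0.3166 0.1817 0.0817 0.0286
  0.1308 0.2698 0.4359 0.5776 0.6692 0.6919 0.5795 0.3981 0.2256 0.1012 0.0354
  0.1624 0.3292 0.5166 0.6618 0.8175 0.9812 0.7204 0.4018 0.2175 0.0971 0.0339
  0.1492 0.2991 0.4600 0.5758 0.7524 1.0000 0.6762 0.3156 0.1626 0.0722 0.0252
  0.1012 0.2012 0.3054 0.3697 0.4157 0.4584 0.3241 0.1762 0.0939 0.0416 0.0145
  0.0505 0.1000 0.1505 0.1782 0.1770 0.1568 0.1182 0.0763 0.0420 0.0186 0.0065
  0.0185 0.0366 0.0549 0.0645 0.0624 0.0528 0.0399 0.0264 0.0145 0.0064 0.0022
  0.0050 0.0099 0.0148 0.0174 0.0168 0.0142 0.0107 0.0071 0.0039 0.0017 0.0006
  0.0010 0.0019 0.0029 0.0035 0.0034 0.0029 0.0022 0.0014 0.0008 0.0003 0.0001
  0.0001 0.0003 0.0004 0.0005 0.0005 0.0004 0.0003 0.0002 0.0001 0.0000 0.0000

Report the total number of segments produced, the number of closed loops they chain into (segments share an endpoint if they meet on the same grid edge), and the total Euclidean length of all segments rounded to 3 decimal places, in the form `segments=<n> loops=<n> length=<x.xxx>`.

segments=24 loops=1 length=18.350

cell (0,2): code 0100 → (0.660,3.000)–(1.000,2.442)
cell (0,3): code 1100 → (0.296,4.000)–(0.660,3.000)
cell (0,4): code 1100 → (0.168,5.000)–(0.296,4.000)
cell (0,5): code 1100 → (0.353,6.000)–(0.168,5.000)
cell (0,6): code 1000 → (1.000,6.899)–(0.353,6.000)
cell (1,1): code 0100 → (1.316,2.000)–(2.000,1.356)
cell (1,2): code 1110 → (1.000,2.442)–(1.316,2.000)
cell (1,6): code 1101 → (1.152,7.000)–(1.000,6.899)
cell (1,7): code 1000 → (2.000,7.401)–(1.152,7.000)
cell (2,0): code 0100 → (2.997,1.000)–(3.000,0.999)
cell (2,1): code 1110 → (2.000,1.356)–(2.997,1.000)
cell (2,7): code 1001 → (3.000,7.395)–(2.000,7.401)
cell (3,0): code 0010 → (3.000,0.999)–(3.007,1.000)
cell (3,1): code 0111 → (3.007,1.000)–(4.000,1.186)
cell (3,6): code 1011 → (4.000,6.963)–(3.845,7.000)
cell (3,7): code 0001 → (3.845,7.000)–(3.000,7.395)
cell (4,1): code 0010 → (4.000,1.186)–(4.847,2.000)
cell (4,2): code 0111 → (4.847,2.000)–(5.000,2.367)
cell (4,5): code 1011 → (5.000,5.964)–(4.986,6.000)
cell (4,6): code 0001 → (4.986,6.000)–(4.000,6.963)
cell (5,2): code 0010 → (5.000,2.367)–(5.213,3.000)
cell (5,3): code 0011 → (5.213,3.000)–(5.363,4.000)
cell (5,4): code 0011 → (5.363,4.000)–(5.429,5.000)
cell (5,5): code 0001 → (5.429,5.000)–(5.000,5.964)
total: 24 segments, chained into 1 closed loop(s), length Σ = 18.350340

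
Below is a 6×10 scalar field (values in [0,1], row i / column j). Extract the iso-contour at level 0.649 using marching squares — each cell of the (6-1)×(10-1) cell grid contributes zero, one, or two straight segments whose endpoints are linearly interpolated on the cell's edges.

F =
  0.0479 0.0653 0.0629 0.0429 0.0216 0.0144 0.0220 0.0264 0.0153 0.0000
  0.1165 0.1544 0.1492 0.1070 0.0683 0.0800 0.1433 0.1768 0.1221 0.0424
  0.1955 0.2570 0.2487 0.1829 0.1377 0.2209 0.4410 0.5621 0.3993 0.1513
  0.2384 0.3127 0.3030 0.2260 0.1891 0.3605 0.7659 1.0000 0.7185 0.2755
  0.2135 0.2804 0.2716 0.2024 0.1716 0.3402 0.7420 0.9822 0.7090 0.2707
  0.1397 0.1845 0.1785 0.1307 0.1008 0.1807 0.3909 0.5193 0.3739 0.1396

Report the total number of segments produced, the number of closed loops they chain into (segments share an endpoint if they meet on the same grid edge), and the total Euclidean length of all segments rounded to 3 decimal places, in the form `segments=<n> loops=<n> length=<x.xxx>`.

cell (2,5): code 0100 → (2.640,6.000)–(3.000,5.712)
cell (2,6): code 1100 → (2.198,7.000)–(2.640,6.000)
cell (2,7): code 1100 → (2.782,8.000)–(2.198,7.000)
cell (2,8): code 1000 → (3.000,8.157)–(2.782,8.000)
cell (3,5): code 0110 → (3.000,5.712)–(4.000,5.769)
cell (3,8): code 1001 → (4.000,8.137)–(3.000,8.157)
cell (4,5): code 0010 → (4.000,5.769)–(4.265,6.000)
cell (4,6): code 0011 → (4.265,6.000)–(4.720,7.000)
cell (4,7): code 0011 → (4.720,7.000)–(4.179,8.000)
cell (4,8): code 0001 → (4.179,8.000)–(4.000,8.137)
total: 10 segments, chained into 1 closed loop(s), length Σ = 7.795063

segments=10 loops=1 length=7.795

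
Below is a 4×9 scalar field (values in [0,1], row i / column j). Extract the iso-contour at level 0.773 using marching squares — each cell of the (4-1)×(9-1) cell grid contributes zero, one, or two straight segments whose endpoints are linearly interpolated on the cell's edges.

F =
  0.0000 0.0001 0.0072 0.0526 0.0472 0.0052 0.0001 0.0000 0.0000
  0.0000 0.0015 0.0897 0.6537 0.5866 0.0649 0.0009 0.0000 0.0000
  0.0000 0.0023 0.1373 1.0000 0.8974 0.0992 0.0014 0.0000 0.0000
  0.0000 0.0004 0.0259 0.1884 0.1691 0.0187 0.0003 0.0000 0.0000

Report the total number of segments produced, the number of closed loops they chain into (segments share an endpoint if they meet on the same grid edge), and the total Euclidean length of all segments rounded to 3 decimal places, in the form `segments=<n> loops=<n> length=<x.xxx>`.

cell (1,2): code 0100 → (1.344,3.000)–(2.000,2.737)
cell (1,3): code 1100 → (1.600,4.000)–(1.344,3.000)
cell (1,4): code 1000 → (2.000,4.156)–(1.600,4.000)
cell (2,2): code 0010 → (2.000,2.737)–(2.280,3.000)
cell (2,3): code 0011 → (2.280,3.000)–(2.171,4.000)
cell (2,4): code 0001 → (2.171,4.000)–(2.000,4.156)
total: 6 segments, chained into 1 closed loop(s), length Σ = 3.789078

segments=6 loops=1 length=3.789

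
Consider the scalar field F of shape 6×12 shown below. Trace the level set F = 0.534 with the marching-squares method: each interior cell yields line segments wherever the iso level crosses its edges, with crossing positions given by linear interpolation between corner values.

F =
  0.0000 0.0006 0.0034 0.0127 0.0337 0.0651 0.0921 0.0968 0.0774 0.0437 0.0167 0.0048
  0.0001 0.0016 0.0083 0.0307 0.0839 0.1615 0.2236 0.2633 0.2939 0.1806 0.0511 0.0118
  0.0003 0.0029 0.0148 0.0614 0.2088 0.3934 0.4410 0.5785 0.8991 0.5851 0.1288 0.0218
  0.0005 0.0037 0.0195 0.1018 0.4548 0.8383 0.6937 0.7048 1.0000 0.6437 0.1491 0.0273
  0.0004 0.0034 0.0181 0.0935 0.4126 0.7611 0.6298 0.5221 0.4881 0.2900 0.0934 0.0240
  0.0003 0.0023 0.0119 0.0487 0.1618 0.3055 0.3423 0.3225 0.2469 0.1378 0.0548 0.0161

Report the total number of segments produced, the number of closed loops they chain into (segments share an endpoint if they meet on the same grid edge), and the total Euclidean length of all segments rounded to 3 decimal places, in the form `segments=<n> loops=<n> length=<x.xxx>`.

cell (1,6): code 0100 → (1.859,7.000)–(2.000,6.676)
cell (1,7): code 1100 → (1.397,8.000)–(1.859,7.000)
cell (1,8): code 1100 → (1.874,9.000)–(1.397,8.000)
cell (1,9): code 1000 → (2.000,9.112)–(1.874,9.000)
cell (2,4): code 0100 → (2.316,5.000)–(3.000,4.207)
cell (2,5): code 1100 → (2.368,6.000)–(2.316,5.000)
cell (2,6): code 1110 → (2.000,6.676)–(2.368,6.000)
cell (2,9): code 1001 → (3.000,9.222)–(2.000,9.112)
cell (3,4): code 0110 → (3.000,4.207)–(4.000,4.348)
cell (3,6): code 1011 → (4.000,6.890)–(3.935,7.000)
cell (3,7): code 0011 → (3.935,7.000)–(3.910,8.000)
cell (3,8): code 0011 → (3.910,8.000)–(3.310,9.000)
cell (3,9): code 0001 → (3.310,9.000)–(3.000,9.222)
cell (4,4): code 0010 → (4.000,4.348)–(4.498,5.000)
cell (4,5): code 0011 → (4.498,5.000)–(4.333,6.000)
cell (4,6): code 0001 → (4.333,6.000)–(4.000,6.890)
total: 16 segments, chained into 1 closed loop(s), length Σ = 13.026399

segments=16 loops=1 length=13.026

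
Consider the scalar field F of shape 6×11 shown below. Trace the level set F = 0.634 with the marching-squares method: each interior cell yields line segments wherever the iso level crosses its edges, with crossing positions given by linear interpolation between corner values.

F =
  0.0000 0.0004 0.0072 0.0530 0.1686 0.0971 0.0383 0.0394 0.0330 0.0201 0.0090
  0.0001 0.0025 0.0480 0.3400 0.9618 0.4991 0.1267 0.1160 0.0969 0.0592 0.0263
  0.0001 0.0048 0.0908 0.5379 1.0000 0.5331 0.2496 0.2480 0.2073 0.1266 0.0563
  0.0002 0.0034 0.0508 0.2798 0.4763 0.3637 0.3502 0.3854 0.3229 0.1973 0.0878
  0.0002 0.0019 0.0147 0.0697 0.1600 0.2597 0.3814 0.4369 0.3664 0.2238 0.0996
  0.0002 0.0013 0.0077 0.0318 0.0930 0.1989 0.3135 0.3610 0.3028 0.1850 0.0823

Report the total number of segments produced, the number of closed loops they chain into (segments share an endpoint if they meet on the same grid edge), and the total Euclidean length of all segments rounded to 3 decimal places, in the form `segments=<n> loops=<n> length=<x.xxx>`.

cell (0,3): code 0100 → (0.587,4.000)–(1.000,3.473)
cell (0,4): code 1000 → (1.000,4.708)–(0.587,4.000)
cell (1,3): code 0110 → (1.000,3.473)–(2.000,3.208)
cell (1,4): code 1001 → (2.000,4.784)–(1.000,4.708)
cell (2,3): code 0010 → (2.000,3.208)–(2.699,4.000)
cell (2,4): code 0001 → (2.699,4.000)–(2.000,4.784)
total: 6 segments, chained into 1 closed loop(s), length Σ = 5.633837

segments=6 loops=1 length=5.634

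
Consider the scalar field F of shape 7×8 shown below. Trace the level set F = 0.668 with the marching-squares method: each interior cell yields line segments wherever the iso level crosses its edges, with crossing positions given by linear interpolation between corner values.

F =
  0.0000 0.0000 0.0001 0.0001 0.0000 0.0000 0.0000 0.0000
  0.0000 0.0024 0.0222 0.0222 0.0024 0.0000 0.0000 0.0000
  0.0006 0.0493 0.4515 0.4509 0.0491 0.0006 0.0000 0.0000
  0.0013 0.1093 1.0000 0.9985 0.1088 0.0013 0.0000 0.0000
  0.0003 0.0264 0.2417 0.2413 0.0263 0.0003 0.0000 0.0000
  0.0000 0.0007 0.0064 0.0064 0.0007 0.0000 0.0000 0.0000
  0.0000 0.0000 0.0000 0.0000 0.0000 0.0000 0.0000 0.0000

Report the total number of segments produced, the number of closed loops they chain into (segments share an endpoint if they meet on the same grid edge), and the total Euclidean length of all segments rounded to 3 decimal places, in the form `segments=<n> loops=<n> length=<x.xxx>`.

cell (2,1): code 0100 → (2.395,2.000)–(3.000,1.627)
cell (2,2): code 1100 → (2.396,3.000)–(2.395,2.000)
cell (2,3): code 1000 → (3.000,3.371)–(2.396,3.000)
cell (3,1): code 0010 → (3.000,1.627)–(3.438,2.000)
cell (3,2): code 0011 → (3.438,2.000)–(3.436,3.000)
cell (3,3): code 0001 → (3.436,3.000)–(3.000,3.371)
total: 6 segments, chained into 1 closed loop(s), length Σ = 4.567704

segments=6 loops=1 length=4.568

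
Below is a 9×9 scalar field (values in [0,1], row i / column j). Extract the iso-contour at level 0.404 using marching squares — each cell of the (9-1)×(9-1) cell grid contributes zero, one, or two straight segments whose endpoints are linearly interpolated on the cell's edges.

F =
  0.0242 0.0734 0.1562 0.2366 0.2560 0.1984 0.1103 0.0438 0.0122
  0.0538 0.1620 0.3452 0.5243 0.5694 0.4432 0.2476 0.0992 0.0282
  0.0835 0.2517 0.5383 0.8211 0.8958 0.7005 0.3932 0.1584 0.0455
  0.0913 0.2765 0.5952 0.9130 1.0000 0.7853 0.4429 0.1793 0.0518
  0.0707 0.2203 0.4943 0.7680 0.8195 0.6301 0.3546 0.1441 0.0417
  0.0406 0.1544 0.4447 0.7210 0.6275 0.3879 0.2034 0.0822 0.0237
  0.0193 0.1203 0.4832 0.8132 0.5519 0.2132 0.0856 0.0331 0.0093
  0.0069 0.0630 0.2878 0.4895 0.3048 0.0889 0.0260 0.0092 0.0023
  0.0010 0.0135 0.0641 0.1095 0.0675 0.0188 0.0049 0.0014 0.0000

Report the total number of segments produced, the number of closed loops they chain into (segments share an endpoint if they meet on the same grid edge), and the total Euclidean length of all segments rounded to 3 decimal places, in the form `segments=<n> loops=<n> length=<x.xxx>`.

segments=24 loops=1 length=17.946

cell (0,2): code 0100 → (0.582,3.000)–(1.000,2.328)
cell (0,3): code 1100 → (0.472,4.000)–(0.582,3.000)
cell (0,4): code 1100 → (0.840,5.000)–(0.472,4.000)
cell (0,5): code 1000 → (1.000,5.200)–(0.840,5.000)
cell (1,1): code 0100 → (1.305,2.000)–(2.000,1.531)
cell (1,2): code 1110 → (1.000,2.328)–(1.305,2.000)
cell (1,5): code 1001 → (2.000,5.965)–(1.000,5.200)
cell (2,1): code 0110 → (2.000,1.531)–(3.000,1.400)
cell (2,5): code 1101 → (2.217,6.000)–(2.000,5.965)
cell (2,6): code 1000 → (3.000,6.148)–(2.217,6.000)
cell (3,1): code 0110 → (3.000,1.400)–(4.000,1.670)
cell (3,5): code 1011 → (4.000,5.821)–(3.441,6.000)
cell (3,6): code 0001 → (3.441,6.000)–(3.000,6.148)
cell (4,1): code 0110 → (4.000,1.670)–(5.000,1.860)
cell (4,4): code 1011 → (5.000,4.933)–(4.934,5.000)
cell (4,5): code 0001 → (4.934,5.000)–(4.000,5.821)
cell (5,1): code 0110 → (5.000,1.860)–(6.000,1.782)
cell (5,4): code 1001 → (6.000,4.437)–(5.000,4.933)
cell (6,1): code 0010 → (6.000,1.782)–(6.405,2.000)
cell (6,2): code 0111 → (6.405,2.000)–(7.000,2.576)
cell (6,3): code 1011 → (7.000,3.463)–(6.599,4.000)
cell (6,4): code 0001 → (6.599,4.000)–(6.000,4.437)
cell (7,2): code 0010 → (7.000,2.576)–(7.225,3.000)
cell (7,3): code 0001 → (7.225,3.000)–(7.000,3.463)
total: 24 segments, chained into 1 closed loop(s), length Σ = 17.946485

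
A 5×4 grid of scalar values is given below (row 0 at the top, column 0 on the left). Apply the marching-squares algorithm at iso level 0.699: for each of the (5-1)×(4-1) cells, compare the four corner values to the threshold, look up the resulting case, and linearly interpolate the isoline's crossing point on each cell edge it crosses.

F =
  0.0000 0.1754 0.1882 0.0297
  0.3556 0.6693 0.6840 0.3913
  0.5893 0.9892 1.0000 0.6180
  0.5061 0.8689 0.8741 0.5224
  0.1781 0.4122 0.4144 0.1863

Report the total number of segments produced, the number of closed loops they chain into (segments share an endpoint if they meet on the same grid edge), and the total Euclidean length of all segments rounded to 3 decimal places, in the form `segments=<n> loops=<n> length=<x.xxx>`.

segments=8 loops=1 length=7.698

cell (1,0): code 0100 → (1.093,1.000)–(2.000,0.274)
cell (1,1): code 1100 → (1.047,2.000)–(1.093,1.000)
cell (1,2): code 1000 → (2.000,2.788)–(1.047,2.000)
cell (2,0): code 0110 → (2.000,0.274)–(3.000,0.532)
cell (2,2): code 1001 → (3.000,2.498)–(2.000,2.788)
cell (3,0): code 0010 → (3.000,0.532)–(3.372,1.000)
cell (3,1): code 0011 → (3.372,1.000)–(3.381,2.000)
cell (3,2): code 0001 → (3.381,2.000)–(3.000,2.498)
total: 8 segments, chained into 1 closed loop(s), length Σ = 7.697735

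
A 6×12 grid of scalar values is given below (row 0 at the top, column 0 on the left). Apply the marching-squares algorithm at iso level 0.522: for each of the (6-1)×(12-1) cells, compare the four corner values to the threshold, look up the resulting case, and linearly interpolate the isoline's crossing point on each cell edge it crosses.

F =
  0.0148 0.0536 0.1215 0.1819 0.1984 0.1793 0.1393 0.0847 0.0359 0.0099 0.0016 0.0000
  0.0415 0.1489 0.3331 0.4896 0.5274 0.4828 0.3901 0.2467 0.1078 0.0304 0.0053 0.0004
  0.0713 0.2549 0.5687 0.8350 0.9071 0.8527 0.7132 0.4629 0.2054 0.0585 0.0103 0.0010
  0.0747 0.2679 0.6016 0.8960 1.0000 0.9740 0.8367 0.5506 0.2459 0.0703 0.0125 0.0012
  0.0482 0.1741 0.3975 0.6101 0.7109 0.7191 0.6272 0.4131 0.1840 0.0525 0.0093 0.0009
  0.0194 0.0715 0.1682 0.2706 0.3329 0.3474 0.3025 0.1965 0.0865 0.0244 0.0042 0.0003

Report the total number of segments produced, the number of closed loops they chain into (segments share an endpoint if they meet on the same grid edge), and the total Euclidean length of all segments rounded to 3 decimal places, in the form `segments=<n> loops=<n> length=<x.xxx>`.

cell (0,3): code 0100 → (0.984,4.000)–(1.000,3.857)
cell (0,4): code 1000 → (1.000,4.121)–(0.984,4.000)
cell (1,1): code 0100 → (1.802,2.000)–(2.000,1.851)
cell (1,2): code 1100 → (1.094,3.000)–(1.802,2.000)
cell (1,3): code 1110 → (1.000,3.857)–(1.094,3.000)
cell (1,4): code 1101 → (1.106,5.000)–(1.000,4.121)
cell (1,5): code 1100 → (1.408,6.000)–(1.106,5.000)
cell (1,6): code 1000 → (2.000,6.764)–(1.408,6.000)
cell (2,1): code 0110 → (2.000,1.851)–(3.000,1.761)
cell (2,6): code 1101 → (2.674,7.000)–(2.000,6.764)
cell (2,7): code 1000 → (3.000,7.094)–(2.674,7.000)
cell (3,1): code 0010 → (3.000,1.761)–(3.390,2.000)
cell (3,2): code 0111 → (3.390,2.000)–(4.000,2.586)
cell (3,6): code 1011 → (4.000,6.491)–(3.208,7.000)
cell (3,7): code 0001 → (3.208,7.000)–(3.000,7.094)
cell (4,2): code 0010 → (4.000,2.586)–(4.259,3.000)
cell (4,3): code 0011 → (4.259,3.000)–(4.500,4.000)
cell (4,4): code 0011 → (4.500,4.000)–(4.530,5.000)
cell (4,5): code 0011 → (4.530,5.000)–(4.324,6.000)
cell (4,6): code 0001 → (4.324,6.000)–(4.000,6.491)
total: 20 segments, chained into 1 closed loop(s), length Σ = 14.154733

segments=20 loops=1 length=14.155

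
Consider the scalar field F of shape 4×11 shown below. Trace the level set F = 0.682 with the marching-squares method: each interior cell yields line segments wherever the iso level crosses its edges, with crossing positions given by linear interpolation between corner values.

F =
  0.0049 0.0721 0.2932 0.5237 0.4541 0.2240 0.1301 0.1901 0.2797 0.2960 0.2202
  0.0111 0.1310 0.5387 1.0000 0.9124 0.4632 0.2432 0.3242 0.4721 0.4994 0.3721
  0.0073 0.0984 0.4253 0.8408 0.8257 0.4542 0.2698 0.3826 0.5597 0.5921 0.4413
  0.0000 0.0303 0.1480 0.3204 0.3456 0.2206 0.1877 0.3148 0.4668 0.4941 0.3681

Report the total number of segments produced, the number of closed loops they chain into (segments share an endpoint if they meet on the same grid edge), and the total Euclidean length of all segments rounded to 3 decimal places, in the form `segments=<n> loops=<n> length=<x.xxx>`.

cell (0,2): code 0100 → (0.332,3.000)–(1.000,2.311)
cell (0,3): code 1100 → (0.497,4.000)–(0.332,3.000)
cell (0,4): code 1000 → (1.000,4.513)–(0.497,4.000)
cell (1,2): code 0110 → (1.000,2.311)–(2.000,2.618)
cell (1,4): code 1001 → (2.000,4.387)–(1.000,4.513)
cell (2,2): code 0010 → (2.000,2.618)–(2.305,3.000)
cell (2,3): code 0011 → (2.305,3.000)–(2.299,4.000)
cell (2,4): code 0001 → (2.299,4.000)–(2.000,4.387)
total: 8 segments, chained into 1 closed loop(s), length Σ = 6.723584

segments=8 loops=1 length=6.724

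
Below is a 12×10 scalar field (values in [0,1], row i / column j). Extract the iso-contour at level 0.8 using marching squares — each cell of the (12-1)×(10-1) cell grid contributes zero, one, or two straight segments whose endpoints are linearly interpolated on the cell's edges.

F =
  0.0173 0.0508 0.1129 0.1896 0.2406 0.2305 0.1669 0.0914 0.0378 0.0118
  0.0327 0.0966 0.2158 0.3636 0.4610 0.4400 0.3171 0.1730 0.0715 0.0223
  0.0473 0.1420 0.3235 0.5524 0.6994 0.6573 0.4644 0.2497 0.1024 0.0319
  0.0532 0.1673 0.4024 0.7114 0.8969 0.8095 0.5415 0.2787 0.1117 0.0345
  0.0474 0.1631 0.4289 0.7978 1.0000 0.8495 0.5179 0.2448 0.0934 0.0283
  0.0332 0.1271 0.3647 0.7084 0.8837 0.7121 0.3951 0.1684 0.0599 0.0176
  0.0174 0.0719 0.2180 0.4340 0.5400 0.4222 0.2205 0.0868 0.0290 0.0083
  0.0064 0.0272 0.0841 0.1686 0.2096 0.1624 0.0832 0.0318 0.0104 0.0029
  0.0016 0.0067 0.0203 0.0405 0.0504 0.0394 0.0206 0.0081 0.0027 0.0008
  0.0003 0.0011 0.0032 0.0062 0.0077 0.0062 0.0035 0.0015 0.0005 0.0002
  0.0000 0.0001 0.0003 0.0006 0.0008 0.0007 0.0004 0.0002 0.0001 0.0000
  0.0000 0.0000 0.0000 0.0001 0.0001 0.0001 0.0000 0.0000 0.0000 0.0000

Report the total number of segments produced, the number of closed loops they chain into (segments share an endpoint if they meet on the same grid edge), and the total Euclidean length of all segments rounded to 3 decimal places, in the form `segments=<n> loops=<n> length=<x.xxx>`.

cell (2,3): code 0100 → (2.509,4.000)–(3.000,3.478)
cell (2,4): code 1100 → (2.938,5.000)–(2.509,4.000)
cell (2,5): code 1000 → (3.000,5.035)–(2.938,5.000)
cell (3,3): code 0110 → (3.000,3.478)–(4.000,3.011)
cell (3,5): code 1001 → (4.000,5.149)–(3.000,5.035)
cell (4,3): code 0110 → (4.000,3.011)–(5.000,3.523)
cell (4,4): code 1011 → (5.000,4.488)–(4.360,5.000)
cell (4,5): code 0001 → (4.360,5.000)–(4.000,5.149)
cell (5,3): code 0010 → (5.000,3.523)–(5.244,4.000)
cell (5,4): code 0001 → (5.244,4.000)–(5.000,4.488)
total: 10 segments, chained into 1 closed loop(s), length Σ = 7.400247

segments=10 loops=1 length=7.400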